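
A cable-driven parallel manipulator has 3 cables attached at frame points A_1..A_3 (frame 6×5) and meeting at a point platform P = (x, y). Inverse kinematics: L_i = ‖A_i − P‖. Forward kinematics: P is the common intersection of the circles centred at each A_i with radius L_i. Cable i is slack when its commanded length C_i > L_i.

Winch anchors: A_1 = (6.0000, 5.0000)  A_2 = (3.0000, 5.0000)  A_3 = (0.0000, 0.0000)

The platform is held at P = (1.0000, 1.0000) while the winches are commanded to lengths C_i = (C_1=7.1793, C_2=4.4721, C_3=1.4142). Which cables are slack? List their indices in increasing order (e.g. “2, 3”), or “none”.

cable 1: L_1 = ‖A_1−P‖ = 6.4031;  C_1 = 7.1793 → slack
cable 2: L_2 = ‖A_2−P‖ = 4.4721;  C_2 = 4.4721 → taut
cable 3: L_3 = ‖A_3−P‖ = 1.4142;  C_3 = 1.4142 → taut

1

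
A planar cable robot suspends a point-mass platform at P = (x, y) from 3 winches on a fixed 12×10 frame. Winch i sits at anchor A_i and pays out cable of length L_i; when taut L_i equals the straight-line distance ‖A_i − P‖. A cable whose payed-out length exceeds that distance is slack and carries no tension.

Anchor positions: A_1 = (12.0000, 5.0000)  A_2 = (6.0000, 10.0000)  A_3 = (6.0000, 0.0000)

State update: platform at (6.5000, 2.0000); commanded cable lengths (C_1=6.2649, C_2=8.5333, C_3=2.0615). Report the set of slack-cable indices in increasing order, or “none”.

2

cable 1: L_1 = ‖A_1−P‖ = 6.2650;  C_1 = 6.2649 → taut
cable 2: L_2 = ‖A_2−P‖ = 8.0156;  C_2 = 8.5333 → slack
cable 3: L_3 = ‖A_3−P‖ = 2.0616;  C_3 = 2.0615 → taut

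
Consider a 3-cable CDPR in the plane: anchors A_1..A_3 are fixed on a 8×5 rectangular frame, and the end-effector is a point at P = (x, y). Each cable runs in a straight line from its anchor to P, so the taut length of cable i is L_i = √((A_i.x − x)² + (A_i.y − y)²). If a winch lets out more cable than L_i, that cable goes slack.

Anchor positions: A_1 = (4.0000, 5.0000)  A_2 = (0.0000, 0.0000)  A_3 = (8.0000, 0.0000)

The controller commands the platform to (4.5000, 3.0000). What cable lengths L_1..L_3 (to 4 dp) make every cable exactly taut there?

L_1 = √((4.0000−4.5000)² + (5.0000−3.0000)²) = 2.0616
L_2 = √((0.0000−4.5000)² + (0.0000−3.0000)²) = 5.4083
L_3 = √((8.0000−4.5000)² + (0.0000−3.0000)²) = 4.6098

(2.0616, 5.4083, 4.6098)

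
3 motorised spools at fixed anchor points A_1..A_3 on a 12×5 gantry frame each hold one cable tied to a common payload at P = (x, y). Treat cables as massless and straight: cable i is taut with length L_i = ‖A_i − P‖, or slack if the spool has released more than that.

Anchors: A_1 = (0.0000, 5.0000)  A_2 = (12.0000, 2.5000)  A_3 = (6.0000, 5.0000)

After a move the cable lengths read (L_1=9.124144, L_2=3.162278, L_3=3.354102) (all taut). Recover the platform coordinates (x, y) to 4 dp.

(9.0000, 3.5000)

each cable: (A_i−P)·(A_i−P) = L_i²; let q_i = ‖A_i‖²−L_i²
q_1 = 0.0000+25.0000−83.2500 = -58.2500
row 1: -24.0000x + 5.0000y = -198.5000  (q_2=140.2500)
row 2: -12.0000x + 0.0000y = -108.0000  (q_3=49.7500)
Cramer on rows 1–2 → x = 9.0000, y = 3.5000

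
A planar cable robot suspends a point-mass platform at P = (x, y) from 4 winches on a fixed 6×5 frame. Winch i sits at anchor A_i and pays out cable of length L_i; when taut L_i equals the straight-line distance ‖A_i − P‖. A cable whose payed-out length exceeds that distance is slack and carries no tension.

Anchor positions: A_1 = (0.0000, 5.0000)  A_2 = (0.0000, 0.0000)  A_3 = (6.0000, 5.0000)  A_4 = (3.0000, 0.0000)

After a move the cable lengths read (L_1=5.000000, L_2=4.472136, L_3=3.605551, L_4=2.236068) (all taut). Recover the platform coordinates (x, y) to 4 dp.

each cable: (A_i−P)·(A_i−P) = L_i²; let c_i = ‖A_i‖²−L_i²
c_1 = 0.0000+25.0000−25.0000 = 0.0000
row 1: 0.0000x + 10.0000y = 20.0000  (c_2=-20.0000)
row 2: -12.0000x + 0.0000y = -48.0000  (c_3=48.0000)
row 3: -6.0000x + 10.0000y = -4.0000  (c_4=4.0000)
Cramer on rows 1–2 → x = 4.0000, y = 2.0000
check cable 4: ‖A_4−P‖² = 5.0000 ≈ L_4² = 5.0000 ✓

(4.0000, 2.0000)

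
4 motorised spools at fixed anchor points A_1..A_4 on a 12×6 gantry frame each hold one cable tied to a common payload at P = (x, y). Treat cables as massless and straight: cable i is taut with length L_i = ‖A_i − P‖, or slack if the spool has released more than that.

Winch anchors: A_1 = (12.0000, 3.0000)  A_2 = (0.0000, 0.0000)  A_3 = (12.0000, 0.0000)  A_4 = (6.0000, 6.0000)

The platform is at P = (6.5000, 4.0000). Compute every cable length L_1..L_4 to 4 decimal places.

L_1 = √((12.0000−6.5000)² + (3.0000−4.0000)²) = 5.5902
L_2 = √((0.0000−6.5000)² + (0.0000−4.0000)²) = 7.6322
L_3 = √((12.0000−6.5000)² + (0.0000−4.0000)²) = 6.8007
L_4 = √((6.0000−6.5000)² + (6.0000−4.0000)²) = 2.0616

(5.5902, 7.6322, 6.8007, 2.0616)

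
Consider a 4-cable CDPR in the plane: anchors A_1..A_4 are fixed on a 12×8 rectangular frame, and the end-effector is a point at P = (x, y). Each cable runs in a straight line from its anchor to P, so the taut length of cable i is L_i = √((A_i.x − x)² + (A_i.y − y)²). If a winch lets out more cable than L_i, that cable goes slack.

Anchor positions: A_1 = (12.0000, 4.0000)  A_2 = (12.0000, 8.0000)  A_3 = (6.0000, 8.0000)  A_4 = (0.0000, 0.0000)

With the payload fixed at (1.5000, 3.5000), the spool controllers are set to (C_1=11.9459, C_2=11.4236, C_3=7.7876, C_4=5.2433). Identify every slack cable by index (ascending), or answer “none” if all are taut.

1, 3, 4

i=1: geometric 10.5119 vs commanded 11.9459 ⇒ slack
i=2: geometric 11.4237 vs commanded 11.4236 ⇒ taut
i=3: geometric 6.3640 vs commanded 7.7876 ⇒ slack
i=4: geometric 3.8079 vs commanded 5.2433 ⇒ slack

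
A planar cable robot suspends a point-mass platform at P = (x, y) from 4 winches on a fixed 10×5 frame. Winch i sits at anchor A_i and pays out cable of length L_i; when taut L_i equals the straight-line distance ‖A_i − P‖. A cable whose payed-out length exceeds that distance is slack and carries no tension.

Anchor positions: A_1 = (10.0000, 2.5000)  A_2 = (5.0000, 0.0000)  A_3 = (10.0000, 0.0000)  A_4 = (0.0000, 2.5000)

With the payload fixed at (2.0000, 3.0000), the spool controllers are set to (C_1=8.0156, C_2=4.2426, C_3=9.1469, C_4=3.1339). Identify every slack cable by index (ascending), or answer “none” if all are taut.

3, 4

cable 1: L_1 = ‖A_1−P‖ = 8.0156;  C_1 = 8.0156 → taut
cable 2: L_2 = ‖A_2−P‖ = 4.2426;  C_2 = 4.2426 → taut
cable 3: L_3 = ‖A_3−P‖ = 8.5440;  C_3 = 9.1469 → slack
cable 4: L_4 = ‖A_4−P‖ = 2.0616;  C_4 = 3.1339 → slack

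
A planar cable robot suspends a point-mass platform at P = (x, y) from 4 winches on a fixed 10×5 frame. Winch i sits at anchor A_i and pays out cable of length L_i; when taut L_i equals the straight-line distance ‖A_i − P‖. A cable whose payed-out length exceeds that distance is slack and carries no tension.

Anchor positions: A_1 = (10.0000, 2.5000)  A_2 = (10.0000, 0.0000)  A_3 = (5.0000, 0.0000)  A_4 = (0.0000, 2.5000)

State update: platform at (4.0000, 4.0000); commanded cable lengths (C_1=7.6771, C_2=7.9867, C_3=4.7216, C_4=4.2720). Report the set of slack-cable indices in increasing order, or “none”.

1, 2, 3

cable 1: √((6.0000)²+(-1.5000)²)=6.1847, C_1=7.6771: slack
cable 2: √((6.0000)²+(-4.0000)²)=7.2111, C_2=7.9867: slack
cable 3: √((1.0000)²+(-4.0000)²)=4.1231, C_3=4.7216: slack
cable 4: √((-4.0000)²+(-1.5000)²)=4.2720, C_4=4.2720: taut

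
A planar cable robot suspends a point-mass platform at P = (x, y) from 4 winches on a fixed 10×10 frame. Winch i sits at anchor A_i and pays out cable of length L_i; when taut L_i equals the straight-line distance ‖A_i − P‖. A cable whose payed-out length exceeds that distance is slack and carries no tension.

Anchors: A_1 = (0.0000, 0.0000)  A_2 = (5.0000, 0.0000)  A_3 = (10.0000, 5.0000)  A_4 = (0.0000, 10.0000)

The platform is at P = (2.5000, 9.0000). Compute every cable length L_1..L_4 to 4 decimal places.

cable 1: Δx=-2.5000, Δy=-9.0000; L_1 = √(Δx²+Δy²) = 9.3408
cable 2: Δx=2.5000, Δy=-9.0000; L_2 = √(Δx²+Δy²) = 9.3408
cable 3: Δx=7.5000, Δy=-4.0000; L_3 = √(Δx²+Δy²) = 8.5000
cable 4: Δx=-2.5000, Δy=1.0000; L_4 = √(Δx²+Δy²) = 2.6926

(9.3408, 9.3408, 8.5000, 2.6926)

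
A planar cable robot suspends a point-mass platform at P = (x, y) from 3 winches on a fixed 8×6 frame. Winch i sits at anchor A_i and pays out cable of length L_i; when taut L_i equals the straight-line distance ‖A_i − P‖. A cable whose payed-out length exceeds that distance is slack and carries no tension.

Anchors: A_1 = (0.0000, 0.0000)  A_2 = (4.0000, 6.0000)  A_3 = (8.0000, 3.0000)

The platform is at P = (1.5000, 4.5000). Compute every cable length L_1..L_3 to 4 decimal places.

(4.7434, 2.9155, 6.6708)

L_1 = √((0.0000−1.5000)² + (0.0000−4.5000)²) = 4.7434
L_2 = √((4.0000−1.5000)² + (6.0000−4.5000)²) = 2.9155
L_3 = √((8.0000−1.5000)² + (3.0000−4.5000)²) = 6.6708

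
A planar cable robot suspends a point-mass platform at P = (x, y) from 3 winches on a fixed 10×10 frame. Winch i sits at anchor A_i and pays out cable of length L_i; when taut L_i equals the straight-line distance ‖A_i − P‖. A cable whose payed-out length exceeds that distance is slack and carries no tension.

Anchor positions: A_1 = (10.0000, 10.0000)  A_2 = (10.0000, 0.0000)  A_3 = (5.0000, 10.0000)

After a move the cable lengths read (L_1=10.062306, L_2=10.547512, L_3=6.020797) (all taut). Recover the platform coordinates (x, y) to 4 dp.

(1.0000, 5.5000)

each cable: (A_i−P)·(A_i−P) = L_i²; let k_i = ‖A_i‖²−L_i²
k_1 = 100.0000+100.0000−101.2500 = 98.7500
row 1: 0.0000x + 20.0000y = 110.0000  (k_2=-11.2500)
row 2: 10.0000x + 0.0000y = 10.0000  (k_3=88.7500)
Cramer on rows 1–2 → x = 1.0000, y = 5.5000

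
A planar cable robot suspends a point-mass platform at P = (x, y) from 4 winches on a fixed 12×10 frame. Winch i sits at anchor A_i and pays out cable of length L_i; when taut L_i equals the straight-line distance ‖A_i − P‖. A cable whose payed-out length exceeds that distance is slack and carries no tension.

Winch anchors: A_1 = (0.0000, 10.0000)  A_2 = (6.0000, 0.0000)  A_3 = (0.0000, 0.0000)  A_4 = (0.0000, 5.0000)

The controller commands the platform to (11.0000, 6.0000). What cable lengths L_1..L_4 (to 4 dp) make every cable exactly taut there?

(11.7047, 7.8102, 12.5300, 11.0454)

L_1 = √((0.0000−11.0000)² + (10.0000−6.0000)²) = 11.7047
L_2 = √((6.0000−11.0000)² + (0.0000−6.0000)²) = 7.8102
L_3 = √((0.0000−11.0000)² + (0.0000−6.0000)²) = 12.5300
L_4 = √((0.0000−11.0000)² + (5.0000−6.0000)²) = 11.0454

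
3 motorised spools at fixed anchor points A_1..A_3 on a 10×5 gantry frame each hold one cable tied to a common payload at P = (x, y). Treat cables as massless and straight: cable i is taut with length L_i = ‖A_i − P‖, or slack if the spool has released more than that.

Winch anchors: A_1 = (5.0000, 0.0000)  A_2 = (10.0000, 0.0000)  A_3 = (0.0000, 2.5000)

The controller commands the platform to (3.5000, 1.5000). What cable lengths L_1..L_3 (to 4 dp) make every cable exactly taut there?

L_1: Δ = A_1−P = (1.5000, -1.5000) → ‖Δ‖ = √4.5000 = 2.1213
L_2: Δ = A_2−P = (6.5000, -1.5000) → ‖Δ‖ = √44.5000 = 6.6708
L_3: Δ = A_3−P = (-3.5000, 1.0000) → ‖Δ‖ = √13.2500 = 3.6401

(2.1213, 6.6708, 3.6401)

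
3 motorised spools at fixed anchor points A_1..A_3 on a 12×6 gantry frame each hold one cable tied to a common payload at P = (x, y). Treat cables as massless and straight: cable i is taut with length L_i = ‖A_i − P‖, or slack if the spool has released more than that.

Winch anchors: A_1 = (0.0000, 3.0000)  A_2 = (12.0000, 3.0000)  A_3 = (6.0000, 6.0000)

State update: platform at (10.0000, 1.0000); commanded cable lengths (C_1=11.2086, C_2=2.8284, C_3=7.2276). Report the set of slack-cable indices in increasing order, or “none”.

cable 1: L_1 = ‖A_1−P‖ = 10.1980;  C_1 = 11.2086 → slack
cable 2: L_2 = ‖A_2−P‖ = 2.8284;  C_2 = 2.8284 → taut
cable 3: L_3 = ‖A_3−P‖ = 6.4031;  C_3 = 7.2276 → slack

1, 3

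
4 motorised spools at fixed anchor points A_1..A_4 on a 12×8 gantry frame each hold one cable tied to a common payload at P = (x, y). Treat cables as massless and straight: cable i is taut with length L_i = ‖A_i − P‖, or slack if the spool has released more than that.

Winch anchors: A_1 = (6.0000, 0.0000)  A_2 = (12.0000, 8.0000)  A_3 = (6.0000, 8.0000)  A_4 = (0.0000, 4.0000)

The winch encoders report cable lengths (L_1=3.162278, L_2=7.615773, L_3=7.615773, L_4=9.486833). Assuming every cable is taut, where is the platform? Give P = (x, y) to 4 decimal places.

(9.0000, 1.0000)

expand ‖A_i−P‖²=L_i² and subtract eq 1 (q_i ≔ ‖A_i‖²−L_i²)
q_1 = 36.0000+0.0000−10.0000 = 26.0000
eq1−eq2 → [-12.0000  -16.0000]·P = -124.0000
eq1−eq3 → [0.0000  -16.0000]·P = -16.0000
eq1−eq4 → [12.0000  -8.0000]·P = 100.0000
2×2 solve → P = (9.0000, 1.0000)
check cable 4: ‖A_4−P‖² = 90.0000 ≈ L_4² = 90.0000 ✓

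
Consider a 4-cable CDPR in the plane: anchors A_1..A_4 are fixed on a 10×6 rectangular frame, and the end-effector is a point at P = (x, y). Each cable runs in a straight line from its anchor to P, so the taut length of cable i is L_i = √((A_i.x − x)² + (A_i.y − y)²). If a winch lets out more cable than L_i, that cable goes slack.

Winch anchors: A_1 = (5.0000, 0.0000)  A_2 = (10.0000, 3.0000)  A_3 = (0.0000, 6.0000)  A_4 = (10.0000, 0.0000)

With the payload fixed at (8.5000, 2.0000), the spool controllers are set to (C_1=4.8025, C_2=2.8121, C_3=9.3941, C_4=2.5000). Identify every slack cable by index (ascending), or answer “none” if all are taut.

i=1: geometric 4.0311 vs commanded 4.8025 ⇒ slack
i=2: geometric 1.8028 vs commanded 2.8121 ⇒ slack
i=3: geometric 9.3941 vs commanded 9.3941 ⇒ taut
i=4: geometric 2.5000 vs commanded 2.5000 ⇒ taut

1, 2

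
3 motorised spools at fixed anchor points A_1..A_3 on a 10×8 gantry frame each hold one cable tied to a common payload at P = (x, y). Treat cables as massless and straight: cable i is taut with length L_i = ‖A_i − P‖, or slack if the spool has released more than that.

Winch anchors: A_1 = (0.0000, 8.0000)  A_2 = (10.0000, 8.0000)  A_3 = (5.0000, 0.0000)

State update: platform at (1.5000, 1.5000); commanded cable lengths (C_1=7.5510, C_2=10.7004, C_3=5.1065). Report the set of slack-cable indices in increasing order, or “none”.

1, 3

i=1: geometric 6.6708 vs commanded 7.5510 ⇒ slack
i=2: geometric 10.7005 vs commanded 10.7004 ⇒ taut
i=3: geometric 3.8079 vs commanded 5.1065 ⇒ slack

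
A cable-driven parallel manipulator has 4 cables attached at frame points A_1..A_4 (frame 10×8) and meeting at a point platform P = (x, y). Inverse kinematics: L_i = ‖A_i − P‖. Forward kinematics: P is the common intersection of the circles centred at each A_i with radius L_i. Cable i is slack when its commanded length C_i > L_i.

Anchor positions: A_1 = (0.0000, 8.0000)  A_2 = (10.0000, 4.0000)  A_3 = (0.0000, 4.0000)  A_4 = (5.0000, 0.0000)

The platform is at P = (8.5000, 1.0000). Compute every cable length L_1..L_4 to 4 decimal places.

cable 1: Δx=-8.5000, Δy=7.0000; L_1 = √(Δx²+Δy²) = 11.0114
cable 2: Δx=1.5000, Δy=3.0000; L_2 = √(Δx²+Δy²) = 3.3541
cable 3: Δx=-8.5000, Δy=3.0000; L_3 = √(Δx²+Δy²) = 9.0139
cable 4: Δx=-3.5000, Δy=-1.0000; L_4 = √(Δx²+Δy²) = 3.6401

(11.0114, 3.3541, 9.0139, 3.6401)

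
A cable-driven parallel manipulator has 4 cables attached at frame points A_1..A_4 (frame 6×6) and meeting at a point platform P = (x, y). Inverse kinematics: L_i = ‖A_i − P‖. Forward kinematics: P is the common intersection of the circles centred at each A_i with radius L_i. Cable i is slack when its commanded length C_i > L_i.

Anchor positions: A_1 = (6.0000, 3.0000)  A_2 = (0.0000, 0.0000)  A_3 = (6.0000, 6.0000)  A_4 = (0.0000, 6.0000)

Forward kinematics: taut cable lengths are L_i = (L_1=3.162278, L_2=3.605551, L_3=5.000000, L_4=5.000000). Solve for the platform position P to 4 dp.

expand ‖A_i−P‖²=L_i² and subtract eq 1 (k_i ≔ ‖A_i‖²−L_i²)
k_1 = 36.0000+9.0000−10.0000 = 35.0000
eq1−eq2 → [12.0000  6.0000]·P = 48.0000
eq1−eq3 → [0.0000  -6.0000]·P = -12.0000
eq1−eq4 → [12.0000  -6.0000]·P = 24.0000
2×2 solve → P = (3.0000, 2.0000)
check cable 4: ‖A_4−P‖² = 25.0000 ≈ L_4² = 25.0000 ✓

(3.0000, 2.0000)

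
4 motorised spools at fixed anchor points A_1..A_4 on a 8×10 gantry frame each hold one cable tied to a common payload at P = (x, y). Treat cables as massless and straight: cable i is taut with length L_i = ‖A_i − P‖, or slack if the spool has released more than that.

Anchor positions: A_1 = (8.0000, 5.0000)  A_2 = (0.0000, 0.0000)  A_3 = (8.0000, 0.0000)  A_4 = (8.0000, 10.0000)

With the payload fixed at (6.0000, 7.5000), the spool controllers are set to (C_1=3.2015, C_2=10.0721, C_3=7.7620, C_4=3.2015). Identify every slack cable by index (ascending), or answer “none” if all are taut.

i=1: geometric 3.2016 vs commanded 3.2015 ⇒ taut
i=2: geometric 9.6047 vs commanded 10.0721 ⇒ slack
i=3: geometric 7.7621 vs commanded 7.7620 ⇒ taut
i=4: geometric 3.2016 vs commanded 3.2015 ⇒ taut

2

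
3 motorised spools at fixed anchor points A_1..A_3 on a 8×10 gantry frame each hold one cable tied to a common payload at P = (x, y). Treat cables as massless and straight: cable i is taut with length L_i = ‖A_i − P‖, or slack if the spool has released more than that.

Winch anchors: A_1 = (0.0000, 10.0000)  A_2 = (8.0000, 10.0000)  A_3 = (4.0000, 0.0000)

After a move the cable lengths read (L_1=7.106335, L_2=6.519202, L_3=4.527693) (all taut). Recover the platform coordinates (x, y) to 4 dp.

expand ‖A_i−P‖²=L_i² and subtract eq 1 (q_i ≔ ‖A_i‖²−L_i²)
q_1 = 0.0000+100.0000−50.5000 = 49.5000
eq1−eq2 → [-16.0000  0.0000]·P = -72.0000
eq1−eq3 → [-8.0000  20.0000]·P = 54.0000
2×2 solve → P = (4.5000, 4.5000)

(4.5000, 4.5000)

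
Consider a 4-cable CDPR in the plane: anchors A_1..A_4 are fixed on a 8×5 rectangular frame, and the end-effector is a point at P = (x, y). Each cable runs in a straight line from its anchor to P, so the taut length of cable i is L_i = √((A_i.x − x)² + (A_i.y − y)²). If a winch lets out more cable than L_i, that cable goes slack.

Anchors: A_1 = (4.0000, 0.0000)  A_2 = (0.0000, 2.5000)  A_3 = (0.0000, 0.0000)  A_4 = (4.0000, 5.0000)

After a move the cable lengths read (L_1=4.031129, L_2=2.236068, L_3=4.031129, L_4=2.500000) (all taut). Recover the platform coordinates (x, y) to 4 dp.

expand ‖A_i−P‖²=L_i² and subtract eq 1 (c_i ≔ ‖A_i‖²−L_i²)
c_1 = 16.0000+0.0000−16.2500 = -0.2500
eq1−eq2 → [8.0000  -5.0000]·P = -1.5000
eq1−eq3 → [8.0000  0.0000]·P = 16.0000
eq1−eq4 → [0.0000  -10.0000]·P = -35.0000
2×2 solve → P = (2.0000, 3.5000)
check cable 4: ‖A_4−P‖² = 6.2500 ≈ L_4² = 6.2500 ✓

(2.0000, 3.5000)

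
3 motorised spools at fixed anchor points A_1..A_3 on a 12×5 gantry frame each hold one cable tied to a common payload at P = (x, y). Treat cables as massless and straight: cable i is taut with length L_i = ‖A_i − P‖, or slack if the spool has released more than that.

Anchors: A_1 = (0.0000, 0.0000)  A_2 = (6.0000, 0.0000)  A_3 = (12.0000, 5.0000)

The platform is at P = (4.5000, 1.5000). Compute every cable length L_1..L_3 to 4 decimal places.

L_1: Δ = A_1−P = (-4.5000, -1.5000) → ‖Δ‖ = √22.5000 = 4.7434
L_2: Δ = A_2−P = (1.5000, -1.5000) → ‖Δ‖ = √4.5000 = 2.1213
L_3: Δ = A_3−P = (7.5000, 3.5000) → ‖Δ‖ = √68.5000 = 8.2765

(4.7434, 2.1213, 8.2765)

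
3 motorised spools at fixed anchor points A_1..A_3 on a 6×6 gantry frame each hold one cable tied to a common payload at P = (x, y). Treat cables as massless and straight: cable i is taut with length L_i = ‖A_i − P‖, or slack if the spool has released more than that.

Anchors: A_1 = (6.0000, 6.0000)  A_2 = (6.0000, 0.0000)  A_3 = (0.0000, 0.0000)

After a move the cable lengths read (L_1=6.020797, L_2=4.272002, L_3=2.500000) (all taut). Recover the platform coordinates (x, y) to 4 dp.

each cable: (A_i−P)·(A_i−P) = L_i²; let q_i = ‖A_i‖²−L_i²
q_1 = 36.0000+36.0000−36.2500 = 35.7500
row 1: 0.0000x + 12.0000y = 18.0000  (q_2=17.7500)
row 2: 12.0000x + 12.0000y = 42.0000  (q_3=-6.2500)
Cramer on rows 1–2 → x = 2.0000, y = 1.5000

(2.0000, 1.5000)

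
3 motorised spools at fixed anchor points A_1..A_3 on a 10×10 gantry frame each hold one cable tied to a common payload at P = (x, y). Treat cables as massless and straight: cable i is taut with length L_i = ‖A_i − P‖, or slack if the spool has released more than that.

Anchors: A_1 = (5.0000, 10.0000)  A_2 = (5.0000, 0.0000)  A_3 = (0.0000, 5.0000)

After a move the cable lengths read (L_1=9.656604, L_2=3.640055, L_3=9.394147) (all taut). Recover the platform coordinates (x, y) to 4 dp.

each cable: (A_i−P)·(A_i−P) = L_i²; let q_i = ‖A_i‖²−L_i²
q_1 = 25.0000+100.0000−93.2500 = 31.7500
row 1: 0.0000x + 20.0000y = 20.0000  (q_2=11.7500)
row 2: 10.0000x + 10.0000y = 95.0000  (q_3=-63.2500)
Cramer on rows 1–2 → x = 8.5000, y = 1.0000

(8.5000, 1.0000)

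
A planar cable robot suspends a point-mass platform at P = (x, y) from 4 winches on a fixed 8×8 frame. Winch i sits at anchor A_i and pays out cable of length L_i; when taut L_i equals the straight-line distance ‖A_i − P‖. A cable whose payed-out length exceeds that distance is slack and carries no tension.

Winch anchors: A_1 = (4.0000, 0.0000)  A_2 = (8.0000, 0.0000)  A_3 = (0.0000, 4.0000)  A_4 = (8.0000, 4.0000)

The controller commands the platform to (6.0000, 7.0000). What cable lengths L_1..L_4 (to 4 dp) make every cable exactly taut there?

L_1 = √((4.0000−6.0000)² + (0.0000−7.0000)²) = 7.2801
L_2 = √((8.0000−6.0000)² + (0.0000−7.0000)²) = 7.2801
L_3 = √((0.0000−6.0000)² + (4.0000−7.0000)²) = 6.7082
L_4 = √((8.0000−6.0000)² + (4.0000−7.0000)²) = 3.6056

(7.2801, 7.2801, 6.7082, 3.6056)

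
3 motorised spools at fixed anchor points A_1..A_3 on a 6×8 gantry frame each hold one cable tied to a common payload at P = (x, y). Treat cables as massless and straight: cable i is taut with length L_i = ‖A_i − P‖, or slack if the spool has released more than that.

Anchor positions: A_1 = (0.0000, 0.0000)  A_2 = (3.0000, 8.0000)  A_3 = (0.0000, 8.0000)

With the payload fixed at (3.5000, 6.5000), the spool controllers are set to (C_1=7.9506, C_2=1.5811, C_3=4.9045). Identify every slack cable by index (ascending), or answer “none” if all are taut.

1, 3

i=1: geometric 7.3824 vs commanded 7.9506 ⇒ slack
i=2: geometric 1.5811 vs commanded 1.5811 ⇒ taut
i=3: geometric 3.8079 vs commanded 4.9045 ⇒ slack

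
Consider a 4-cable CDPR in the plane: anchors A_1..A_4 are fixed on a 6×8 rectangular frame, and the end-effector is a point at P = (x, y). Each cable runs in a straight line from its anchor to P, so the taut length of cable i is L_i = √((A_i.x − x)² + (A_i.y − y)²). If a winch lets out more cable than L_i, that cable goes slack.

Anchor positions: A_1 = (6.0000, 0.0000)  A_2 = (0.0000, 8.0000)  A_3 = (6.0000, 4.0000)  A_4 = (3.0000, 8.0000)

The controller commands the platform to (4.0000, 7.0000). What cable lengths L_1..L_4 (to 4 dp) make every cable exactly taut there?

(7.2801, 4.1231, 3.6056, 1.4142)

cable 1: Δx=2.0000, Δy=-7.0000; L_1 = √(Δx²+Δy²) = 7.2801
cable 2: Δx=-4.0000, Δy=1.0000; L_2 = √(Δx²+Δy²) = 4.1231
cable 3: Δx=2.0000, Δy=-3.0000; L_3 = √(Δx²+Δy²) = 3.6056
cable 4: Δx=-1.0000, Δy=1.0000; L_4 = √(Δx²+Δy²) = 1.4142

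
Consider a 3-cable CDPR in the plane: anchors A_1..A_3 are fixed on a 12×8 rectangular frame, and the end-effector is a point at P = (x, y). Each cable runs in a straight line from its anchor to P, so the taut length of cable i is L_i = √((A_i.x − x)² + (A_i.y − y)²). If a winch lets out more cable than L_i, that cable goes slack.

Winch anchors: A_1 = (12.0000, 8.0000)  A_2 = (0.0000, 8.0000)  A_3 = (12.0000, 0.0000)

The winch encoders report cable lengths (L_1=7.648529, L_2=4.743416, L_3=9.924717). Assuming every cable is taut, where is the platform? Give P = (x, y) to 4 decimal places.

circle eqns → linear via eq_j − eq_1; set k_j = A_j·A_j − L_j²
k_1 = 144.0000+64.0000−58.5000 = 149.5000
24.0000·x + 0.0000·y = k_1−k_2 = 108.0000
0.0000·x + 16.0000·y = k_1−k_3 = 104.0000
solve first two rows → x=4.5000, y=6.5000

(4.5000, 6.5000)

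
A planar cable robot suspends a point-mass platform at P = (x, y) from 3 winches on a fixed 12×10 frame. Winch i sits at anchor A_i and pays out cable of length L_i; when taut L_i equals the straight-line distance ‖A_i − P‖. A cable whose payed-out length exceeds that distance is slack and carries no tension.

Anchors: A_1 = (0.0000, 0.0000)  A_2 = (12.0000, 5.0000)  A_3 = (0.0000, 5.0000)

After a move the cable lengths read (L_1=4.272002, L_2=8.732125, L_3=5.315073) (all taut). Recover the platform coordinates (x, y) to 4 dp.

(4.0000, 1.5000)

expand ‖A_i−P‖²=L_i² and subtract eq 1 (q_i ≔ ‖A_i‖²−L_i²)
q_1 = 0.0000+0.0000−18.2500 = -18.2500
eq1−eq2 → [-24.0000  -10.0000]·P = -111.0000
eq1−eq3 → [0.0000  -10.0000]·P = -15.0000
2×2 solve → P = (4.0000, 1.5000)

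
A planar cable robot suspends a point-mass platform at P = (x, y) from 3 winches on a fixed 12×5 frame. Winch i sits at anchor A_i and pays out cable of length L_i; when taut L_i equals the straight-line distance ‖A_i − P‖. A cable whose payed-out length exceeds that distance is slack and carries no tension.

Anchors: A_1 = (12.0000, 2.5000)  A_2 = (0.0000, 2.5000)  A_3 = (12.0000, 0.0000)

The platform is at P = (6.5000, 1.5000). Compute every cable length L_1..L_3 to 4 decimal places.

(5.5902, 6.5765, 5.7009)

cable 1: Δx=5.5000, Δy=1.0000; L_1 = √(Δx²+Δy²) = 5.5902
cable 2: Δx=-6.5000, Δy=1.0000; L_2 = √(Δx²+Δy²) = 6.5765
cable 3: Δx=5.5000, Δy=-1.5000; L_3 = √(Δx²+Δy²) = 5.7009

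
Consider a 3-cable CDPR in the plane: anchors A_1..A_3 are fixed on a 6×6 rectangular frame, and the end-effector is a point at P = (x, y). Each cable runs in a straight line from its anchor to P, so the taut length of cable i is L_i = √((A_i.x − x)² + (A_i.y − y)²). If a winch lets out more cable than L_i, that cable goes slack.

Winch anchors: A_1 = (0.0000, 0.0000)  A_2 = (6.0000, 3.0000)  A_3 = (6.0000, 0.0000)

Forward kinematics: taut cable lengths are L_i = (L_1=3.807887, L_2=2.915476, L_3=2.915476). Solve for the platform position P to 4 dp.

each cable: (A_i−P)·(A_i−P) = L_i²; let k_i = ‖A_i‖²−L_i²
k_1 = 0.0000+0.0000−14.5000 = -14.5000
row 1: -12.0000x − 6.0000y = -51.0000  (k_2=36.5000)
row 2: -12.0000x + 0.0000y = -42.0000  (k_3=27.5000)
Cramer on rows 1–2 → x = 3.5000, y = 1.5000

(3.5000, 1.5000)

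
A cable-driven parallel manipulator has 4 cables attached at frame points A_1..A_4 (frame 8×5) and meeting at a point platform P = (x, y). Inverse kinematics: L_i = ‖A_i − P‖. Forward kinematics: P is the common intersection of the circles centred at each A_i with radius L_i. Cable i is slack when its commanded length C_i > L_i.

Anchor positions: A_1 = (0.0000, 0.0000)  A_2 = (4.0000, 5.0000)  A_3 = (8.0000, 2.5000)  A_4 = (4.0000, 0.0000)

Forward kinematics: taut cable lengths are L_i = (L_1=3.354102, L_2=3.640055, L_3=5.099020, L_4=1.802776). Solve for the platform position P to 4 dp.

circle eqns → linear via eq_j − eq_1; set q_j = A_j·A_j − L_j²
q_1 = 0.0000+0.0000−11.2500 = -11.2500
-8.0000·x − 10.0000·y = q_1−q_2 = -39.0000
-16.0000·x − 5.0000·y = q_1−q_3 = -55.5000
-8.0000·x + 0.0000·y = q_1−q_4 = -24.0000
solve first two rows → x=3.0000, y=1.5000
check cable 4: ‖A_4−P‖² = 3.2500 ≈ L_4² = 3.2500 ✓

(3.0000, 1.5000)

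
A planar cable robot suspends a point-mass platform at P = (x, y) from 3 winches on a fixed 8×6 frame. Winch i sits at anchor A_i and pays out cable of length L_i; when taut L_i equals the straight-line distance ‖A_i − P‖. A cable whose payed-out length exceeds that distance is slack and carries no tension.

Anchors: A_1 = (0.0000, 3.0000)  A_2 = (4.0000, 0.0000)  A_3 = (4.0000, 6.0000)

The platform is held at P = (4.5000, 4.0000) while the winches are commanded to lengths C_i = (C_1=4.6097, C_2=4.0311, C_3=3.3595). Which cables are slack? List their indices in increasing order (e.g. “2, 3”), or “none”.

cable 1: √((-4.5000)²+(-1.0000)²)=4.6098, C_1=4.6097: taut
cable 2: √((-0.5000)²+(-4.0000)²)=4.0311, C_2=4.0311: taut
cable 3: √((-0.5000)²+(2.0000)²)=2.0616, C_3=3.3595: slack

3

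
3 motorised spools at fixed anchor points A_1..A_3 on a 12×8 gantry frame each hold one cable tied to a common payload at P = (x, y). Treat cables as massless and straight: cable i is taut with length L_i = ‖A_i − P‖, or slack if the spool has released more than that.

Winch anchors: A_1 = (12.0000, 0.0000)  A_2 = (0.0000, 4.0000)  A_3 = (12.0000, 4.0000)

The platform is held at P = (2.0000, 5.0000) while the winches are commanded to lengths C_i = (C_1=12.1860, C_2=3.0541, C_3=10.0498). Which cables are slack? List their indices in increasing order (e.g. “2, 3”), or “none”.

1, 2

i=1: geometric 11.1803 vs commanded 12.1860 ⇒ slack
i=2: geometric 2.2361 vs commanded 3.0541 ⇒ slack
i=3: geometric 10.0499 vs commanded 10.0498 ⇒ taut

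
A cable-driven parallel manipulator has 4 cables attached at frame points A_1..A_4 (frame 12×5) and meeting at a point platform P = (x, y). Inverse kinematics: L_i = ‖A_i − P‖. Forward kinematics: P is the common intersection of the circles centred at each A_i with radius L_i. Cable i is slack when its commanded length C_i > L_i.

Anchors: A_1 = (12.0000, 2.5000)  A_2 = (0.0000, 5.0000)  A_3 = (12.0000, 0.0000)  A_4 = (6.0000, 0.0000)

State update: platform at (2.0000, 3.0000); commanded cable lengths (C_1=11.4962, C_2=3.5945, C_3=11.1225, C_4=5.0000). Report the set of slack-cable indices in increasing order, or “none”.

i=1: geometric 10.0125 vs commanded 11.4962 ⇒ slack
i=2: geometric 2.8284 vs commanded 3.5945 ⇒ slack
i=3: geometric 10.4403 vs commanded 11.1225 ⇒ slack
i=4: geometric 5.0000 vs commanded 5.0000 ⇒ taut

1, 2, 3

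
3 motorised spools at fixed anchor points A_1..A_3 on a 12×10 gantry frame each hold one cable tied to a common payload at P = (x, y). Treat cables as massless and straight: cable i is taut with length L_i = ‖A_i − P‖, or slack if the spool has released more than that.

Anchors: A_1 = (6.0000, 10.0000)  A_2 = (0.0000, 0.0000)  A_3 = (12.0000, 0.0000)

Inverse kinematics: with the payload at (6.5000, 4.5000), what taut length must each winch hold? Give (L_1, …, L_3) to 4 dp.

(5.5227, 7.9057, 7.1063)

cable 1: Δx=-0.5000, Δy=5.5000; L_1 = √(Δx²+Δy²) = 5.5227
cable 2: Δx=-6.5000, Δy=-4.5000; L_2 = √(Δx²+Δy²) = 7.9057
cable 3: Δx=5.5000, Δy=-4.5000; L_3 = √(Δx²+Δy²) = 7.1063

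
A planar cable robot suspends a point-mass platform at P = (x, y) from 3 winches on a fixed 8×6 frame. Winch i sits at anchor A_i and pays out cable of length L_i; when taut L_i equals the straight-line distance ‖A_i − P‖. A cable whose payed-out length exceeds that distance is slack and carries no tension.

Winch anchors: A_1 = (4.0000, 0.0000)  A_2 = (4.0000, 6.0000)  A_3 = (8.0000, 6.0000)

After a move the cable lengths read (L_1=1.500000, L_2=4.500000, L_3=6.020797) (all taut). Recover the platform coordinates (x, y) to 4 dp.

(4.0000, 1.5000)

circle eqns → linear via eq_j − eq_1; set k_j = A_j·A_j − L_j²
k_1 = 16.0000+0.0000−2.2500 = 13.7500
0.0000·x − 12.0000·y = k_1−k_2 = -18.0000
-8.0000·x − 12.0000·y = k_1−k_3 = -50.0000
solve first two rows → x=4.0000, y=1.5000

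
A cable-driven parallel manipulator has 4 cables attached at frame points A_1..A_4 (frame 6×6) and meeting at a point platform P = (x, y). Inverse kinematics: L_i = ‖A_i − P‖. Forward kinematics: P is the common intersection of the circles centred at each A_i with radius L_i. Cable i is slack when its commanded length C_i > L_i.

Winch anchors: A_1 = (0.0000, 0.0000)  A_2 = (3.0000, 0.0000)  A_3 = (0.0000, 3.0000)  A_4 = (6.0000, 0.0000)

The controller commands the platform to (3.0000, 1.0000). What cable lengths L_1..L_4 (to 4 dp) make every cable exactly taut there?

(3.1623, 1.0000, 3.6056, 3.1623)

cable 1: Δx=-3.0000, Δy=-1.0000; L_1 = √(Δx²+Δy²) = 3.1623
cable 2: Δx=0.0000, Δy=-1.0000; L_2 = √(Δx²+Δy²) = 1.0000
cable 3: Δx=-3.0000, Δy=2.0000; L_3 = √(Δx²+Δy²) = 3.6056
cable 4: Δx=3.0000, Δy=-1.0000; L_4 = √(Δx²+Δy²) = 3.1623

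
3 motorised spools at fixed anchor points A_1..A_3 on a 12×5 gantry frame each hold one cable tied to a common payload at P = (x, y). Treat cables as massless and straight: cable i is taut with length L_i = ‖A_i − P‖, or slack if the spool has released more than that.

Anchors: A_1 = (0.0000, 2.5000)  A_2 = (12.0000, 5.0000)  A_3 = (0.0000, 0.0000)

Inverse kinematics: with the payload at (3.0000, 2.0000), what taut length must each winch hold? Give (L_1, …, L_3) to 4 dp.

L_1 = √((0.0000−3.0000)² + (2.5000−2.0000)²) = 3.0414
L_2 = √((12.0000−3.0000)² + (5.0000−2.0000)²) = 9.4868
L_3 = √((0.0000−3.0000)² + (0.0000−2.0000)²) = 3.6056

(3.0414, 9.4868, 3.6056)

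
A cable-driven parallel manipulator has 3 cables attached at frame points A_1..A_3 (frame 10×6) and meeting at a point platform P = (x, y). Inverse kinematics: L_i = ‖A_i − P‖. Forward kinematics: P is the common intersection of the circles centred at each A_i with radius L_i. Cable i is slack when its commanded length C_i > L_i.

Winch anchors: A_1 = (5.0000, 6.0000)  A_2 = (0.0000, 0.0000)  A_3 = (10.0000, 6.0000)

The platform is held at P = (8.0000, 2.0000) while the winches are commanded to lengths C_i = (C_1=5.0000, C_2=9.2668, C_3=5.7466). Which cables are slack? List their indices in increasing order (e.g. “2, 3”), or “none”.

2, 3

cable 1: L_1 = ‖A_1−P‖ = 5.0000;  C_1 = 5.0000 → taut
cable 2: L_2 = ‖A_2−P‖ = 8.2462;  C_2 = 9.2668 → slack
cable 3: L_3 = ‖A_3−P‖ = 4.4721;  C_3 = 5.7466 → slack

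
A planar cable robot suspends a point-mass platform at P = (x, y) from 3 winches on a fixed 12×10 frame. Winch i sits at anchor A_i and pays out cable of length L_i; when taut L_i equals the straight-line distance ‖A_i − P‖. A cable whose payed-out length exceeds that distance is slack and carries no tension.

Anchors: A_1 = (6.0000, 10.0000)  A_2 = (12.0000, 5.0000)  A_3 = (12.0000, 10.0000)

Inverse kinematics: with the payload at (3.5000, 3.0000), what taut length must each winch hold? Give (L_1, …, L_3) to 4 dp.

(7.4330, 8.7321, 11.0114)

L_1: Δ = A_1−P = (2.5000, 7.0000) → ‖Δ‖ = √55.2500 = 7.4330
L_2: Δ = A_2−P = (8.5000, 2.0000) → ‖Δ‖ = √76.2500 = 8.7321
L_3: Δ = A_3−P = (8.5000, 7.0000) → ‖Δ‖ = √121.2500 = 11.0114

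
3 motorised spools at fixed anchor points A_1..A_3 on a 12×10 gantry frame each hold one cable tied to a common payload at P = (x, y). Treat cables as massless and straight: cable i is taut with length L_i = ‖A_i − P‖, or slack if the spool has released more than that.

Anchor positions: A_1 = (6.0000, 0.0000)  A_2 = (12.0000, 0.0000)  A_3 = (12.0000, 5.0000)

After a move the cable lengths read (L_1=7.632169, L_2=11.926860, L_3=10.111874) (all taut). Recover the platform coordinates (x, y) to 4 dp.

expand ‖A_i−P‖²=L_i² and subtract eq 1 (c_i ≔ ‖A_i‖²−L_i²)
c_1 = 36.0000+0.0000−58.2500 = -22.2500
eq1−eq2 → [-12.0000  0.0000]·P = -24.0000
eq1−eq3 → [-12.0000  -10.0000]·P = -89.0000
2×2 solve → P = (2.0000, 6.5000)

(2.0000, 6.5000)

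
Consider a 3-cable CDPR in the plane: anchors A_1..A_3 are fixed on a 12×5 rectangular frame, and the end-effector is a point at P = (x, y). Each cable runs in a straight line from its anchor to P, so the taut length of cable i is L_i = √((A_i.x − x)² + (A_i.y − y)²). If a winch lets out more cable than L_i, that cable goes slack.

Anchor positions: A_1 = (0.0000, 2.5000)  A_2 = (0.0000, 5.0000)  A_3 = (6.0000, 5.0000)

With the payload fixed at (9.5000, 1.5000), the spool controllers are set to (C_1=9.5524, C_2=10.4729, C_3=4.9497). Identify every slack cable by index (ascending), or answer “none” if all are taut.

2

cable 1: L_1 = ‖A_1−P‖ = 9.5525;  C_1 = 9.5524 → taut
cable 2: L_2 = ‖A_2−P‖ = 10.1242;  C_2 = 10.4729 → slack
cable 3: L_3 = ‖A_3−P‖ = 4.9497;  C_3 = 4.9497 → taut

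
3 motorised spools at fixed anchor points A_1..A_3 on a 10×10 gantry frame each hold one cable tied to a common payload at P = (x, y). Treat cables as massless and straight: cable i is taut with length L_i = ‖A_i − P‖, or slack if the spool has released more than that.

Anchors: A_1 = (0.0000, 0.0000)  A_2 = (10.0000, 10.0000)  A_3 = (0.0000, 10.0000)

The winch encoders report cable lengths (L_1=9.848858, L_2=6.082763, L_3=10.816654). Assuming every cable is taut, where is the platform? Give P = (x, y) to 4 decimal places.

each cable: (A_i−P)·(A_i−P) = L_i²; let k_i = ‖A_i‖²−L_i²
k_1 = 0.0000+0.0000−97.0000 = -97.0000
row 1: -20.0000x − 20.0000y = -260.0000  (k_2=163.0000)
row 2: 0.0000x − 20.0000y = -80.0000  (k_3=-17.0000)
Cramer on rows 1–2 → x = 9.0000, y = 4.0000

(9.0000, 4.0000)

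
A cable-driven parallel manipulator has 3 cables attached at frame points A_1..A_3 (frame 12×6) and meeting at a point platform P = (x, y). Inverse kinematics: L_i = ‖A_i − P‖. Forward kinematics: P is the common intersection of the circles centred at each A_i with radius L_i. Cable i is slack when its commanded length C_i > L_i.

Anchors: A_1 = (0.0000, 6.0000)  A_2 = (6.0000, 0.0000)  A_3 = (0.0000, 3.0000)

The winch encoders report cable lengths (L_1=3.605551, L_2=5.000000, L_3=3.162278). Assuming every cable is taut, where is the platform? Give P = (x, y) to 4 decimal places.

(3.0000, 4.0000)

each cable: (A_i−P)·(A_i−P) = L_i²; let q_i = ‖A_i‖²−L_i²
q_1 = 0.0000+36.0000−13.0000 = 23.0000
row 1: -12.0000x + 12.0000y = 12.0000  (q_2=11.0000)
row 2: 0.0000x + 6.0000y = 24.0000  (q_3=-1.0000)
Cramer on rows 1–2 → x = 3.0000, y = 4.0000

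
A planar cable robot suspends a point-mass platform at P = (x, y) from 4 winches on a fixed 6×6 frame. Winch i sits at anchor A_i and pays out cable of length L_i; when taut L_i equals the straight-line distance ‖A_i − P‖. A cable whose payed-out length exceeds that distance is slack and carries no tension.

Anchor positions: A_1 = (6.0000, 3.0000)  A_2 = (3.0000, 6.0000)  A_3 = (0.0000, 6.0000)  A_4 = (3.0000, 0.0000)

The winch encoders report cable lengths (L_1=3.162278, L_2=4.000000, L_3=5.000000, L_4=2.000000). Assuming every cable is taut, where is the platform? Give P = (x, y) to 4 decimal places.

circle eqns → linear via eq_j − eq_1; set q_j = A_j·A_j − L_j²
q_1 = 36.0000+9.0000−10.0000 = 35.0000
6.0000·x − 6.0000·y = q_1−q_2 = 6.0000
12.0000·x − 6.0000·y = q_1−q_3 = 24.0000
6.0000·x + 6.0000·y = q_1−q_4 = 30.0000
solve first two rows → x=3.0000, y=2.0000
check cable 4: ‖A_4−P‖² = 4.0000 ≈ L_4² = 4.0000 ✓

(3.0000, 2.0000)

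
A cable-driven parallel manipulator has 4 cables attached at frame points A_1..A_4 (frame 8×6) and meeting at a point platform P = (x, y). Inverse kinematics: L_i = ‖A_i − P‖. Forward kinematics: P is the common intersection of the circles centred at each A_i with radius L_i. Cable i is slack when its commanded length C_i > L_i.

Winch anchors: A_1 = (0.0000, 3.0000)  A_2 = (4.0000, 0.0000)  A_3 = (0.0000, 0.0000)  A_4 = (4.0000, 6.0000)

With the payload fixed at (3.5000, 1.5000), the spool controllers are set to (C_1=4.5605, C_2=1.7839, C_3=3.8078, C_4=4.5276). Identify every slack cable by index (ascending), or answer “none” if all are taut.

1, 2

cable 1: L_1 = ‖A_1−P‖ = 3.8079;  C_1 = 4.5605 → slack
cable 2: L_2 = ‖A_2−P‖ = 1.5811;  C_2 = 1.7839 → slack
cable 3: L_3 = ‖A_3−P‖ = 3.8079;  C_3 = 3.8078 → taut
cable 4: L_4 = ‖A_4−P‖ = 4.5277;  C_4 = 4.5276 → taut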